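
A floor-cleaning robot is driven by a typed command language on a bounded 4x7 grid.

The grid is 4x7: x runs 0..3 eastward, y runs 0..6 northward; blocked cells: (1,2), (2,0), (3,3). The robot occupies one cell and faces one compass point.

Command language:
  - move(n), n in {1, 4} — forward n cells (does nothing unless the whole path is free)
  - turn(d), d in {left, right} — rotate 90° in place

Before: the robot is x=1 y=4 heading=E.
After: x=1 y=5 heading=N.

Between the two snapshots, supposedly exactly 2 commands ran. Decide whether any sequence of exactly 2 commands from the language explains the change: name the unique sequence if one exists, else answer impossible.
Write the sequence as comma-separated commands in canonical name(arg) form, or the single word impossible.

key: position moved to (1,5) AND the heading swung to N — translation plus rotation needed
t0: x=1 y=4 heading=E
t=1 turn(left) ⇒ x=1 y=4 heading=N
t=2 move(1) ⇒ x=1 y=5 heading=N
no other 2-command option fits: unique.

turn(left), move(1)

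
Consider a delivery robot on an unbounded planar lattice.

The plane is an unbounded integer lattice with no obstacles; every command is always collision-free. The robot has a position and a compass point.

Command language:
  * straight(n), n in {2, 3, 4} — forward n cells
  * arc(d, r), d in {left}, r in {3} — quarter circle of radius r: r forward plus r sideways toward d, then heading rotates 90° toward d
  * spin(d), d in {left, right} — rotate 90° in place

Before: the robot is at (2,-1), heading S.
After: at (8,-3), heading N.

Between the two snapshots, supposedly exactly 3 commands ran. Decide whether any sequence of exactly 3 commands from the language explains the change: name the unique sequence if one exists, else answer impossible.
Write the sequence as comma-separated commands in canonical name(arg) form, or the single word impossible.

key: position moved to (8,-3) AND the heading swung to N — translation plus rotation needed
initial: at (2,-1), heading S
1. straight(2) → at (2,-3), heading S
2. arc(left, 3) → at (5,-6), heading E
3. arc(left, 3) → at (8,-3), heading N
uniquely the one of 216 3-step routes that fits.

straight(2), arc(left, 3), arc(left, 3)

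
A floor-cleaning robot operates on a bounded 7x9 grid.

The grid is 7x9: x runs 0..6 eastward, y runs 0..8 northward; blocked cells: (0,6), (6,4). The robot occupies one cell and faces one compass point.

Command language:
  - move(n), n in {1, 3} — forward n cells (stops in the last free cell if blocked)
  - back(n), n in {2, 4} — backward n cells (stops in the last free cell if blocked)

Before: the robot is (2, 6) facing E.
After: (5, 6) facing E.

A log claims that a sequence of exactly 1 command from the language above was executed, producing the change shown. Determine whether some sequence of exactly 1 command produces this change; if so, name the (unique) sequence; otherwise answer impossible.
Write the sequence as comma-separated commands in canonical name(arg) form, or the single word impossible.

move(3)

key: heading stays E — the single command does not turn
initial: (2, 6) facing E
t=1 move(3) ⇒ (5, 6) facing E
no other 1-command option fits: unique.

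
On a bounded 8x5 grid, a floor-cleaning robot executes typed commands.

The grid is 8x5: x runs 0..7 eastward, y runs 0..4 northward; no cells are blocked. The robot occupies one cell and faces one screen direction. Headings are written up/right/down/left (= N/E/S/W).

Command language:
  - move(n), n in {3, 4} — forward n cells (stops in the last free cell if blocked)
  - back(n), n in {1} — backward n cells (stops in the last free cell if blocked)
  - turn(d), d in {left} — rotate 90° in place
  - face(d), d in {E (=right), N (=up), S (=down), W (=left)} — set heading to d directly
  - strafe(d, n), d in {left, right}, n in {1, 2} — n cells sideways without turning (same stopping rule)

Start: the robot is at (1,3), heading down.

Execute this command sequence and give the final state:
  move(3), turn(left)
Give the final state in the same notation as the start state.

at (1,0), heading right

initial: at (1,3), heading down
step 1 (move(3)): at (1,0), heading down
step 2 (turn(left)): at (1,0), heading right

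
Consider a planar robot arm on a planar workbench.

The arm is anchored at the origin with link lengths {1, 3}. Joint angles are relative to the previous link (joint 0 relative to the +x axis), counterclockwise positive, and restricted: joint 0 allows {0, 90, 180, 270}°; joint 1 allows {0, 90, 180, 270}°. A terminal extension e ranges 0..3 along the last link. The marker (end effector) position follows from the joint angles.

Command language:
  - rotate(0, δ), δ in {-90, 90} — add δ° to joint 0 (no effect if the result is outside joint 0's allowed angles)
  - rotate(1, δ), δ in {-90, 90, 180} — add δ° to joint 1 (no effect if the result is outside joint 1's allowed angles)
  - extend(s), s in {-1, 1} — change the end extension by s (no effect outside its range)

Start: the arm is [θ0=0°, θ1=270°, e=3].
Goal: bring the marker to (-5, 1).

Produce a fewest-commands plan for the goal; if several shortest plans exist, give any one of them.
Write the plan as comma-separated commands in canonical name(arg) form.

begin: [θ0=0°, θ1=270°, e=3]
t=1 rotate(0, 90) ⇒ [θ0=90°, θ1=270°, e=3]
t=2 rotate(1, 180) ⇒ [θ0=90°, θ1=90°, e=3]
t=3 extend(-1) ⇒ [θ0=90°, θ1=90°, e=2]
no 2-step plan works, so 3 is optimal.

rotate(0, 90), rotate(1, 180), extend(-1)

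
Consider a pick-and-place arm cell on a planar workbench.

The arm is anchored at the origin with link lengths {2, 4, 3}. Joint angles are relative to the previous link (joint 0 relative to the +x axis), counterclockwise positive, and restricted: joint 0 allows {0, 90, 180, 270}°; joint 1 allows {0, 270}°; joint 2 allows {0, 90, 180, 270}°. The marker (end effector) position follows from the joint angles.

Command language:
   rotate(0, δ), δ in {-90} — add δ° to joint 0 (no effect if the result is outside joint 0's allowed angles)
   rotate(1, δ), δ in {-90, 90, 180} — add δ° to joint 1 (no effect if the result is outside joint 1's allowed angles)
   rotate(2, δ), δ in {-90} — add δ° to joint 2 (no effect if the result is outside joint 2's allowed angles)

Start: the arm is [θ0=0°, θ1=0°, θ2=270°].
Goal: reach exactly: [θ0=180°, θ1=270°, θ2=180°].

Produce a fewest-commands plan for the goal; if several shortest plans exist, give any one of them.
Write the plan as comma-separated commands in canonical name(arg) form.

begin: [θ0=0°, θ1=0°, θ2=270°]
step 1 (rotate(2, -90)): [θ0=0°, θ1=0°, θ2=180°]
step 2 (rotate(0, -90)): [θ0=270°, θ1=0°, θ2=180°]
step 3 (rotate(0, -90)): [θ0=180°, θ1=0°, θ2=180°]
step 4 (rotate(1, -90)): [θ0=180°, θ1=270°, θ2=180°]
minimal: 4 command(s), checked below 4.

rotate(2, -90), rotate(0, -90), rotate(0, -90), rotate(1, -90)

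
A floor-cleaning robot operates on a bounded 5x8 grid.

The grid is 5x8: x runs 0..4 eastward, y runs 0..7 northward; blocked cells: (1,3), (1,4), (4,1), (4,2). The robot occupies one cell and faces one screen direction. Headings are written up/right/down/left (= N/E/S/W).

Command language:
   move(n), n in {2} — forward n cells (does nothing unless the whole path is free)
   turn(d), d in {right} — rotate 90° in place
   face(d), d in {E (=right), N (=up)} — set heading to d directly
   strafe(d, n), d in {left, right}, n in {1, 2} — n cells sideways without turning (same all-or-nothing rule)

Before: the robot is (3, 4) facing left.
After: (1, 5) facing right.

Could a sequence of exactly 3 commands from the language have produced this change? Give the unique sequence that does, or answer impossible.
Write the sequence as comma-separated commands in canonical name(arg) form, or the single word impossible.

key: cell and facing (now E) both changed — the 3 commands mix motion and turning
t0: (3, 4) facing left
t=1 strafe(right, 1) ⇒ (3, 5) facing left
t=2 move(2) ⇒ (1, 5) facing left
t=3 face(E) ⇒ (1, 5) facing right
all 512 alternatives checked — unique.

strafe(right, 1), move(2), face(E)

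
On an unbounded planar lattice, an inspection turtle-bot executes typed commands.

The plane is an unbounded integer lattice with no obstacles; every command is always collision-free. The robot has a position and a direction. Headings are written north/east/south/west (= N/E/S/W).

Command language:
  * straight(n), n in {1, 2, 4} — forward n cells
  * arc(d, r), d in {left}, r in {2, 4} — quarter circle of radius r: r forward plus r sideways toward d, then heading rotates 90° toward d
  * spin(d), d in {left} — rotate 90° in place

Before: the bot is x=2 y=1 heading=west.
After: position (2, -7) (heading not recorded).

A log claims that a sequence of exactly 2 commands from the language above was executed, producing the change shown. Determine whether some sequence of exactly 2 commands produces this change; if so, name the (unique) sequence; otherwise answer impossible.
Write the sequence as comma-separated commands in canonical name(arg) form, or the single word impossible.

initial: x=2 y=1 heading=west
[1] after arc(left, 4): x=-2 y=-3 heading=south
[2] after arc(left, 4): x=2 y=-7 heading=east
all 36 alternatives checked — unique.

arc(left, 4), arc(left, 4)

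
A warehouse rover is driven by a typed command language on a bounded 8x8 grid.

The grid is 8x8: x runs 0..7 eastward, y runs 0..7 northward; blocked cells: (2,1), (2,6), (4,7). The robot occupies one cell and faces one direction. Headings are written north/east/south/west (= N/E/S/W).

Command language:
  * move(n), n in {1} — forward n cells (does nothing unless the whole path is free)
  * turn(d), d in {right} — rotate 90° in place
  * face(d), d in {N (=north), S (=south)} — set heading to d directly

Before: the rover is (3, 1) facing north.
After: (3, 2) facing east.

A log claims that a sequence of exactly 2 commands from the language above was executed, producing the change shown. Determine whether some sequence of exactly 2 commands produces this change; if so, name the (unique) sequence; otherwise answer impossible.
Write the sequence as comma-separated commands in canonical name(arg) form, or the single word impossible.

key: cell and facing (now E) both changed — the 2 commands mix motion and turning
initial: (3, 1) facing north
[1] after move(1): (3, 2) facing north
[2] after turn(right): (3, 2) facing east
uniquely the one of 16 2-step routes that fits.

move(1), turn(right)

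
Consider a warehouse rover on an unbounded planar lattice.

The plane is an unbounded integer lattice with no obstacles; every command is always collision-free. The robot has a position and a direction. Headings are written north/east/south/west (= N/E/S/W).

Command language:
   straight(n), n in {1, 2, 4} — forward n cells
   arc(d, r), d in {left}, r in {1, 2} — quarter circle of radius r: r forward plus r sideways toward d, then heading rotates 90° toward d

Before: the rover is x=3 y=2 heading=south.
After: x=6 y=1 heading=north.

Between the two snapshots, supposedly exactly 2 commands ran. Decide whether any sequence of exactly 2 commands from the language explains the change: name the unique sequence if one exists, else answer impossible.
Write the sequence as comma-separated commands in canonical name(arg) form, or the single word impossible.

arc(left, 2), arc(left, 1)

key: position moved to (6,1) AND the heading swung to N — translation plus rotation needed
t0: x=3 y=2 heading=south
step 1 (arc(left, 2)): x=5 y=0 heading=east
step 2 (arc(left, 1)): x=6 y=1 heading=north
no rival 2-sequence matches.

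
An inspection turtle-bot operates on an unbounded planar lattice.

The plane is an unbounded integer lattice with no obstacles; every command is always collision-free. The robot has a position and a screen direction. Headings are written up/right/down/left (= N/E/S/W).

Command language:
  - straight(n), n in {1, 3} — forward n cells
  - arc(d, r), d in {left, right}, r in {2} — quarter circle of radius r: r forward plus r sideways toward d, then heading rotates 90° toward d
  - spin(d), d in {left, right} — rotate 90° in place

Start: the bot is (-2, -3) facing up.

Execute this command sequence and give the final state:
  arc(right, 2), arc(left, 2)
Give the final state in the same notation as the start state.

(2, 1) facing up

start: (-2, -3) facing up
1. arc(right, 2) → (0, -1) facing right
2. arc(left, 2) → (2, 1) facing up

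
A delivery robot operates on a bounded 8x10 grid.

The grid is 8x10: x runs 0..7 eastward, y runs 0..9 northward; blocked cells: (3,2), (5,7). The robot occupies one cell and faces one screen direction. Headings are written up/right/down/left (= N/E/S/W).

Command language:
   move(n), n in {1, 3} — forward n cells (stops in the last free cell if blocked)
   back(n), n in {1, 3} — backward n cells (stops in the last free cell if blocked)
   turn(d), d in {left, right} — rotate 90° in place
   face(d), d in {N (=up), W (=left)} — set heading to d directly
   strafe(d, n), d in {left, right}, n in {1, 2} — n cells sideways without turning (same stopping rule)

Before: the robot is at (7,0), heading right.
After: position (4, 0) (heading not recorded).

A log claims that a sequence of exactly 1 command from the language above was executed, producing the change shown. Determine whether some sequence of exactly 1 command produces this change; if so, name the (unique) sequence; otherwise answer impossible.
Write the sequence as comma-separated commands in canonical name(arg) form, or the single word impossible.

initial: at (7,0), heading right
step 1 (back(3)): at (4,0), heading right
no other 1-command option fits: unique.

back(3)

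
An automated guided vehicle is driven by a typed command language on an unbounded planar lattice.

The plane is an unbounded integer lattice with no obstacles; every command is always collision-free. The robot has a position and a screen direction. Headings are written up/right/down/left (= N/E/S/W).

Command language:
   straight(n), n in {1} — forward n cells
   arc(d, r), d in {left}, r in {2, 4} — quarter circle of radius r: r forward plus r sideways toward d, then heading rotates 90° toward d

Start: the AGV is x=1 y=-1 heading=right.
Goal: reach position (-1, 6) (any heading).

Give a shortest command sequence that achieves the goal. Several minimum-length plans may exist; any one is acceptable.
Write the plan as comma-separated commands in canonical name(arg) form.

begin: x=1 y=-1 heading=right
1. arc(left, 2) → x=3 y=1 heading=up
2. straight(1) → x=3 y=2 heading=up
3. arc(left, 4) → x=-1 y=6 heading=left
no 2-step plan works, so 3 is optimal.

arc(left, 2), straight(1), arc(left, 4)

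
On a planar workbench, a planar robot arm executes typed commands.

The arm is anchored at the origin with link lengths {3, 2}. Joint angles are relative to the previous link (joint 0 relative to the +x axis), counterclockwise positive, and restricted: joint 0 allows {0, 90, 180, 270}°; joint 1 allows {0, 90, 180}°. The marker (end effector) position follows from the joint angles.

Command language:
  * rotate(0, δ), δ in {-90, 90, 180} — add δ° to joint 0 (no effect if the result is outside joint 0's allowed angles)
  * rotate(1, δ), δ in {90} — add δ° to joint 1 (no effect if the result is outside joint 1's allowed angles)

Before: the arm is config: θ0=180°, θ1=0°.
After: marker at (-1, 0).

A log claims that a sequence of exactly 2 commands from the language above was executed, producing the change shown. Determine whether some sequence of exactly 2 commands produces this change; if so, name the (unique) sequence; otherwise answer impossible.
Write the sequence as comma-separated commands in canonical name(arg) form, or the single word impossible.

initial: config: θ0=180°, θ1=0°
[1] after rotate(1, 90): config: θ0=180°, θ1=90°
[2] after rotate(1, 90): config: θ0=180°, θ1=180°
uniquely the one of 16 2-step routes that fits.

rotate(1, 90), rotate(1, 90)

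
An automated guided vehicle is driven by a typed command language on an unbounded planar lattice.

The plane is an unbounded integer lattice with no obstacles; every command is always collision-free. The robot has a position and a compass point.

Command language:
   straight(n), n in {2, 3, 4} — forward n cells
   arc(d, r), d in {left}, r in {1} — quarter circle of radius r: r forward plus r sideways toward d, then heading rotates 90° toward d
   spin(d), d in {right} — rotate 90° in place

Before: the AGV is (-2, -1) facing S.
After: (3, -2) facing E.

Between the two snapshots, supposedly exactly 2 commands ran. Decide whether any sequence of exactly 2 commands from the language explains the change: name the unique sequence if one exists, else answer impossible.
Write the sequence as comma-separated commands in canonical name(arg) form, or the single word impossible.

arc(left, 1), straight(4)

key: cell and facing (now E) both changed — the 2 commands mix motion and turning
from: (-2, -1) facing S
t=1 arc(left, 1) ⇒ (-1, -2) facing E
t=2 straight(4) ⇒ (3, -2) facing E
no other 2-command option fits: unique.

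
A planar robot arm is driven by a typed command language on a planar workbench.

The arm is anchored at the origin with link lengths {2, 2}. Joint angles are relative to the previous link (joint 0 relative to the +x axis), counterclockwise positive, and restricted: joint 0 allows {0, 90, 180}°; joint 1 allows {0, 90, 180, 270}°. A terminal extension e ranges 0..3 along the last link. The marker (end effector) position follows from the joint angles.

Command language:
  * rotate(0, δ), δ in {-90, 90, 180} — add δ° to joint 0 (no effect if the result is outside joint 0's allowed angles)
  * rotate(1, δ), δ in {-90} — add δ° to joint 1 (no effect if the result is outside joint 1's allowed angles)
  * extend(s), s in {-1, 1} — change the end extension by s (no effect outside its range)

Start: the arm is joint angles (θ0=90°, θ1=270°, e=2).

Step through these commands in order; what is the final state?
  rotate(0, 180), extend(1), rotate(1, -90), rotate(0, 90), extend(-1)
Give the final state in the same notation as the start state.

joint angles (θ0=180°, θ1=180°, e=2)

begin: joint angles (θ0=90°, θ1=270°, e=2)
1. rotate(0, 180) → joint angles (θ0=90°, θ1=270°, e=2)
2. extend(1) → joint angles (θ0=90°, θ1=270°, e=3)
3. rotate(1, -90) → joint angles (θ0=90°, θ1=180°, e=3)
4. rotate(0, 90) → joint angles (θ0=180°, θ1=180°, e=3)
5. extend(-1) → joint angles (θ0=180°, θ1=180°, e=2)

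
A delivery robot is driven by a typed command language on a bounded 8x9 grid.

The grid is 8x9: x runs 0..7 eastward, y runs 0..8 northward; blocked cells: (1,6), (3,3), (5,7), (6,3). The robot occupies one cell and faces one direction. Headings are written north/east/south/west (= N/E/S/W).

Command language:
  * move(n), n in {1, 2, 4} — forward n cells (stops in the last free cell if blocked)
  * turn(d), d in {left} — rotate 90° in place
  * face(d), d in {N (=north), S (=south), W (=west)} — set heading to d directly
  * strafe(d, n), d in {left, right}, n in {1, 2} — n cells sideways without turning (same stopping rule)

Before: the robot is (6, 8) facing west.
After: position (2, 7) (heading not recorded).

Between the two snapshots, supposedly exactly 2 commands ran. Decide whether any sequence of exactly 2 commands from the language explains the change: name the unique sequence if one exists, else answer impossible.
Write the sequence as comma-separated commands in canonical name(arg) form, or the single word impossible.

key: order matters: swapping move(4) and strafe(left, 1) lands elsewhere
start: (6, 8) facing west
[1] after move(4): (2, 8) facing west
[2] after strafe(left, 1): (2, 7) facing west
no rival 2-sequence matches.

move(4), strafe(left, 1)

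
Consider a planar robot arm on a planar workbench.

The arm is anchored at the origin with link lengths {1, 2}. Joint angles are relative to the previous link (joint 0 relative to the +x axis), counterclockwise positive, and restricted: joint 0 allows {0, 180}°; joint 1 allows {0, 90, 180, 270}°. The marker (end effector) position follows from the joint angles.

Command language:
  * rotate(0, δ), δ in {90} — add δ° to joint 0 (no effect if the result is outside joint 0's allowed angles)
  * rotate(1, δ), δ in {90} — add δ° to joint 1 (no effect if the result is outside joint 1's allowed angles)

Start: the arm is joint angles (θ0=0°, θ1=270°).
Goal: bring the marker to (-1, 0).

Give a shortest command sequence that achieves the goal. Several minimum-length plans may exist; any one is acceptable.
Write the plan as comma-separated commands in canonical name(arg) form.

from: joint angles (θ0=0°, θ1=270°)
step 1 (rotate(1, 90)): joint angles (θ0=0°, θ1=0°)
step 2 (rotate(1, 90)): joint angles (θ0=0°, θ1=90°)
step 3 (rotate(1, 90)): joint angles (θ0=0°, θ1=180°)
minimal: 3 command(s), checked below 3.

rotate(1, 90), rotate(1, 90), rotate(1, 90)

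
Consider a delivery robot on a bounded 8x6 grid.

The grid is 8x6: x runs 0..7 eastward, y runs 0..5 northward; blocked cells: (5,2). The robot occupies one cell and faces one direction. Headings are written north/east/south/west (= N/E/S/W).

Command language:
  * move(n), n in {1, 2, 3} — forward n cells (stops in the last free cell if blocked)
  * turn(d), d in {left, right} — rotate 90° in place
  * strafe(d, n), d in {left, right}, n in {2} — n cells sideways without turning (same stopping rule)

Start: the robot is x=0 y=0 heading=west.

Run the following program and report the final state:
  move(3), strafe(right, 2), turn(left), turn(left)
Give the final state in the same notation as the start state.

x=0 y=2 heading=east

start: x=0 y=0 heading=west
[1] after move(3): x=0 y=0 heading=west
[2] after strafe(right, 2): x=0 y=2 heading=west
[3] after turn(left): x=0 y=2 heading=south
[4] after turn(left): x=0 y=2 heading=east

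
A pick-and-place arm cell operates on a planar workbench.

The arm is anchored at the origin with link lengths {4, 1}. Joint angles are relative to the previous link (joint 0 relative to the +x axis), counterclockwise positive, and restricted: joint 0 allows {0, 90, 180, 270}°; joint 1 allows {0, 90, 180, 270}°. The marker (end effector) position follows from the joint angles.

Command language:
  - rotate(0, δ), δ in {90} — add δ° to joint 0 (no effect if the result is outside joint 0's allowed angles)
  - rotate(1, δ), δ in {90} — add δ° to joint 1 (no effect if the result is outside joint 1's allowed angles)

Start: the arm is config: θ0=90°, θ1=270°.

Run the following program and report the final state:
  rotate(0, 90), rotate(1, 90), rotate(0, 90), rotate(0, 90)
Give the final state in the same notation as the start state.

initial: config: θ0=90°, θ1=270°
step 1 (rotate(0, 90)): config: θ0=180°, θ1=270°
step 2 (rotate(1, 90)): config: θ0=180°, θ1=0°
step 3 (rotate(0, 90)): config: θ0=270°, θ1=0°
step 4 (rotate(0, 90)): config: θ0=0°, θ1=0°

config: θ0=0°, θ1=0°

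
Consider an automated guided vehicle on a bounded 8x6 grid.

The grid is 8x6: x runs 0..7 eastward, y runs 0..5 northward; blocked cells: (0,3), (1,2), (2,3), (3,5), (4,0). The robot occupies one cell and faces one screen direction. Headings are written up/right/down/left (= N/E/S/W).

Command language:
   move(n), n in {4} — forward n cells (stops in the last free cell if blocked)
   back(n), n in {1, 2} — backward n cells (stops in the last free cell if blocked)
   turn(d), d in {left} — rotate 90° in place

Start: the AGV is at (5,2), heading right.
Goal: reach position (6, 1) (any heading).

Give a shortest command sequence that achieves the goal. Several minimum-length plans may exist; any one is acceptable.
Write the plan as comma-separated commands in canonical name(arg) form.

turn(left), back(1), turn(left), back(1)

from: at (5,2), heading right
step 1 (turn(left)): at (5,2), heading up
step 2 (back(1)): at (5,1), heading up
step 3 (turn(left)): at (5,1), heading left
step 4 (back(1)): at (6,1), heading left
no 3-step plan works, so 4 is optimal.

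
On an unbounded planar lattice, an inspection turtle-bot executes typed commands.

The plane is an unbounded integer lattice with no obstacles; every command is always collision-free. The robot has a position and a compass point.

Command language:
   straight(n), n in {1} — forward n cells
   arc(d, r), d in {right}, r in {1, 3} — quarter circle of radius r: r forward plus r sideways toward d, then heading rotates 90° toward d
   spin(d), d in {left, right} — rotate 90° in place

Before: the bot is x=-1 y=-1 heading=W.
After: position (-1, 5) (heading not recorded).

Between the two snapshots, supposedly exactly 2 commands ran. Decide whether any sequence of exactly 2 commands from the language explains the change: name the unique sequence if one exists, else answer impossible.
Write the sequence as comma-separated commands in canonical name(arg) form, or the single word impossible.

arc(right, 3), arc(right, 3)

begin: x=-1 y=-1 heading=W
1. arc(right, 3) → x=-4 y=2 heading=N
2. arc(right, 3) → x=-1 y=5 heading=E
no other 2-command option fits: unique.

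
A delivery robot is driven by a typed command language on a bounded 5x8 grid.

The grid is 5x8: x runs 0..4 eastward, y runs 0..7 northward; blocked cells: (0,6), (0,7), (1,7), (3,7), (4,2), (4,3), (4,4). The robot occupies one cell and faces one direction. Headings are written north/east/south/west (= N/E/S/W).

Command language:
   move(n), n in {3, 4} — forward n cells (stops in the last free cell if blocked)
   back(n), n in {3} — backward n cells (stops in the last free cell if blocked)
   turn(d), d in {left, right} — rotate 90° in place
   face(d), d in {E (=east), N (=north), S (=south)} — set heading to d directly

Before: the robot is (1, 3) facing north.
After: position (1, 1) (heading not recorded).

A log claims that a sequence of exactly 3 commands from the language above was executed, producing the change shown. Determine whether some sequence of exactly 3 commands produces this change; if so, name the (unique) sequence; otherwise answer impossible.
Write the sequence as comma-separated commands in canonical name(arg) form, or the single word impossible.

start: (1, 3) facing north
[1] after back(3): (1, 0) facing north
[2] after move(4): (1, 4) facing north
[3] after back(3): (1, 1) facing north
uniquely the one of 512 3-step routes that fits.

back(3), move(4), back(3)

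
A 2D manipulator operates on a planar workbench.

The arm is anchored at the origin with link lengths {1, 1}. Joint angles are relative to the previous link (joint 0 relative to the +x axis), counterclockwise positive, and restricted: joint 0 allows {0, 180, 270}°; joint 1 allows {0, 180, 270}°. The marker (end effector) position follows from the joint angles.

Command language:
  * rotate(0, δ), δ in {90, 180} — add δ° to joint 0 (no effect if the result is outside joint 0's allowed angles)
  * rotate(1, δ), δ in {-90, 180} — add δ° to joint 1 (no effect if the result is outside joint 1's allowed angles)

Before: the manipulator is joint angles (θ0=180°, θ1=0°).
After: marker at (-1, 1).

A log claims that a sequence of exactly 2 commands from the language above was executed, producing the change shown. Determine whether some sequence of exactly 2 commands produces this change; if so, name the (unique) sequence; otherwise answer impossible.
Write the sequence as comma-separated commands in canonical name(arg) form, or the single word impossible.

rotate(1, -90), rotate(1, 180)

key: order matters: swapping rotate(1, -90) and rotate(1, 180) lands elsewhere
from: joint angles (θ0=180°, θ1=0°)
1. rotate(1, -90) → joint angles (θ0=180°, θ1=270°)
2. rotate(1, 180) → joint angles (θ0=180°, θ1=270°)
no rival 2-sequence matches.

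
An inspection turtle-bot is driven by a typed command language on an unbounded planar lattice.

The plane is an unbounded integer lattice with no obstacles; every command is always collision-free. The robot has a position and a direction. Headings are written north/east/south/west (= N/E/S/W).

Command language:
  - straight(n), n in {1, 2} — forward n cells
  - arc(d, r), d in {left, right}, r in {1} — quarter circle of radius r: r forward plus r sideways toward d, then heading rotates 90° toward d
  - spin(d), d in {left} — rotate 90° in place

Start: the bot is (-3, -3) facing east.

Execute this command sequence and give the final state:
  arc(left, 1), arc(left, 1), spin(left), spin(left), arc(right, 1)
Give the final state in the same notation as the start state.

initial: (-3, -3) facing east
step 1 (arc(left, 1)): (-2, -2) facing north
step 2 (arc(left, 1)): (-3, -1) facing west
step 3 (spin(left)): (-3, -1) facing south
step 4 (spin(left)): (-3, -1) facing east
step 5 (arc(right, 1)): (-2, -2) facing south

(-2, -2) facing south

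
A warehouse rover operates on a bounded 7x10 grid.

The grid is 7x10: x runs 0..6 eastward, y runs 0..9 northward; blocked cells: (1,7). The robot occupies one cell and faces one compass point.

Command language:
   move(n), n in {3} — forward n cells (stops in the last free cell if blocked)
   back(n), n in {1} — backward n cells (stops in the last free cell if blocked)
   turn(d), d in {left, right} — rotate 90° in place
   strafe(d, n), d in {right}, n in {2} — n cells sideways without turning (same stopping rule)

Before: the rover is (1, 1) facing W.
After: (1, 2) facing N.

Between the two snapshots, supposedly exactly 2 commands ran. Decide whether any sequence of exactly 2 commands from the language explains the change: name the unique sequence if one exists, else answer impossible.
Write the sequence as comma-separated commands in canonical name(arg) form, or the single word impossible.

impossible

checked all 2-command options: none fits.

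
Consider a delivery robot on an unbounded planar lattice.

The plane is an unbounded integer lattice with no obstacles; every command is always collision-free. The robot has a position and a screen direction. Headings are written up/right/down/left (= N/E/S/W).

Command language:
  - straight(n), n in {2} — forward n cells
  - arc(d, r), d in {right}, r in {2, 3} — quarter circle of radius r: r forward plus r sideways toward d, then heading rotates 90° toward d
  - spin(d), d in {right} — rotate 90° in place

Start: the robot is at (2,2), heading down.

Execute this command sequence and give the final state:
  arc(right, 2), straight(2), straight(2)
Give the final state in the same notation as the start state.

at (-4,0), heading left

t0: at (2,2), heading down
step 1 (arc(right, 2)): at (0,0), heading left
step 2 (straight(2)): at (-2,0), heading left
step 3 (straight(2)): at (-4,0), heading left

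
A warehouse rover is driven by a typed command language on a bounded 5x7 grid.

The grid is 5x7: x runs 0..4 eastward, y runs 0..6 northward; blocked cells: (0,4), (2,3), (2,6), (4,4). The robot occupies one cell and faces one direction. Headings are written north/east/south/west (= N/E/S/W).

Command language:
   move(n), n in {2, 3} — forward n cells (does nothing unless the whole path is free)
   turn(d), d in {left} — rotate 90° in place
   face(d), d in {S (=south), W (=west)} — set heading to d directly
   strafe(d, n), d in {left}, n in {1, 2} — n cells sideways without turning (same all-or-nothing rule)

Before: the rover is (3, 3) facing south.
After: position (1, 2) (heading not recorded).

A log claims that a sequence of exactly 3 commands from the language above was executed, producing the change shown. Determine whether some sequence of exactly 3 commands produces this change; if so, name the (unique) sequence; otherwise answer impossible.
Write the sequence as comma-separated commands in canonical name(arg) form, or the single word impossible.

face(W), strafe(left, 1), move(2)

key: running move(2) before face(W) would end elsewhere — order is forced
t0: (3, 3) facing south
1. face(W) → (3, 3) facing west
2. strafe(left, 1) → (3, 2) facing west
3. move(2) → (1, 2) facing west
uniquely the one of 343 3-step routes that fits.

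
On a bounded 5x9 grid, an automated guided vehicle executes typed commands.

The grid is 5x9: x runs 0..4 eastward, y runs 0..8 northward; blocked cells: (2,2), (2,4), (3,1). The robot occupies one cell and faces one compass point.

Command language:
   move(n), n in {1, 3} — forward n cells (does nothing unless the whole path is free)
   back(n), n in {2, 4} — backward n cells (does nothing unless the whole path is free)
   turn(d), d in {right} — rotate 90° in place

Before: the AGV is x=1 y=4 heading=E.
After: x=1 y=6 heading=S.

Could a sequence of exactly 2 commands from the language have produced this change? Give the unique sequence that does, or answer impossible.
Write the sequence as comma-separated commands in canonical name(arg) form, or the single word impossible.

turn(right), back(2)

key: order matters: swapping turn(right) and back(2) lands elsewhere
from: x=1 y=4 heading=E
[1] after turn(right): x=1 y=4 heading=S
[2] after back(2): x=1 y=6 heading=S
uniquely the one of 25 2-step routes that fits.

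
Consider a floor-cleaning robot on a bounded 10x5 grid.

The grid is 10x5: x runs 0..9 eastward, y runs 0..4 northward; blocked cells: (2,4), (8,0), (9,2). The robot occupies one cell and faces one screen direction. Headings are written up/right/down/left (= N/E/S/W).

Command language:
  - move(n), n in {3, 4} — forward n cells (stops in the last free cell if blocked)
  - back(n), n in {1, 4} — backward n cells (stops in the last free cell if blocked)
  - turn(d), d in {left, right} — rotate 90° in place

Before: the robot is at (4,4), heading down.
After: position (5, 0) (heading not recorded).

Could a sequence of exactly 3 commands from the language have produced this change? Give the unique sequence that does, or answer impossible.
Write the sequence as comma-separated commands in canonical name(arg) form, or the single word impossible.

move(4), turn(right), back(1)

key: order matters: swapping move(4) and back(1) lands elsewhere
t0: at (4,4), heading down
t=1 move(4) ⇒ at (4,0), heading down
t=2 turn(right) ⇒ at (4,0), heading left
t=3 back(1) ⇒ at (5,0), heading left
all 216 alternatives checked — unique.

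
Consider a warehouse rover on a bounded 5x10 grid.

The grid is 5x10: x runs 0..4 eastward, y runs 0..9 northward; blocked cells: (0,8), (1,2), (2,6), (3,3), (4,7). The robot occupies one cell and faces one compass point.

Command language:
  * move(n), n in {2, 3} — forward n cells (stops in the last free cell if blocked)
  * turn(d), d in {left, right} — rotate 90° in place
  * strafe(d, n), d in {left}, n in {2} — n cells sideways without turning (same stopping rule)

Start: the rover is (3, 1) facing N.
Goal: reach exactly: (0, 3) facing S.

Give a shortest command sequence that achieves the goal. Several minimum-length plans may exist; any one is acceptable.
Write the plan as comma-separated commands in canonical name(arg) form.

strafe(left, 2), strafe(left, 2), turn(right), strafe(left, 2), turn(right)

begin: (3, 1) facing N
1. strafe(left, 2) → (1, 1) facing N
2. strafe(left, 2) → (0, 1) facing N
3. turn(right) → (0, 1) facing E
4. strafe(left, 2) → (0, 3) facing E
5. turn(right) → (0, 3) facing S
shorter routes all fall short; 5 is best.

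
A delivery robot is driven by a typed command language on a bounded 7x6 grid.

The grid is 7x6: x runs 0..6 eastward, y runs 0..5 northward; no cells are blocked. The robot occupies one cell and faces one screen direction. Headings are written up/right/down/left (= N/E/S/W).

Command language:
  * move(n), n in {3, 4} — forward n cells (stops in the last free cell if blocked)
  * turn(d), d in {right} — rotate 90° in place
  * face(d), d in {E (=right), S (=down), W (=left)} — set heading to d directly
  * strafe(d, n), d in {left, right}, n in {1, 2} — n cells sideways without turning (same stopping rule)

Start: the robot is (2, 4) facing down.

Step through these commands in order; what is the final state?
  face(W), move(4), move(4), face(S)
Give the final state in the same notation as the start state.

start: (2, 4) facing down
[1] after face(W): (2, 4) facing left
[2] after move(4): (0, 4) facing left
[3] after move(4): (0, 4) facing left
[4] after face(S): (0, 4) facing down

(0, 4) facing down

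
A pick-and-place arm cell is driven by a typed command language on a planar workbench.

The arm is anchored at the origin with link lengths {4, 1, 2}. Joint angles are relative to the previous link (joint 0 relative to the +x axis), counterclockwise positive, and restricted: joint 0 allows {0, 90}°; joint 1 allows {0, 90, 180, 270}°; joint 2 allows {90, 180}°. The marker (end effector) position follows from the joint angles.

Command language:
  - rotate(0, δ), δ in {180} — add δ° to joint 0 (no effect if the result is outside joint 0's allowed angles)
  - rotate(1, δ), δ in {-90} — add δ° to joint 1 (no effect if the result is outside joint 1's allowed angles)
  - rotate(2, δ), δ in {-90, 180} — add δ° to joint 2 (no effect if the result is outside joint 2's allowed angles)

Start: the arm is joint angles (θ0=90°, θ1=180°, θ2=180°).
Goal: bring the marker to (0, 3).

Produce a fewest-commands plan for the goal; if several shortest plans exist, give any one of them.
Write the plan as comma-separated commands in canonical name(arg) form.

rotate(1, -90), rotate(1, -90)

t0: joint angles (θ0=90°, θ1=180°, θ2=180°)
t=1 rotate(1, -90) ⇒ joint angles (θ0=90°, θ1=90°, θ2=180°)
t=2 rotate(1, -90) ⇒ joint angles (θ0=90°, θ1=0°, θ2=180°)
minimal: 2 command(s), checked below 2.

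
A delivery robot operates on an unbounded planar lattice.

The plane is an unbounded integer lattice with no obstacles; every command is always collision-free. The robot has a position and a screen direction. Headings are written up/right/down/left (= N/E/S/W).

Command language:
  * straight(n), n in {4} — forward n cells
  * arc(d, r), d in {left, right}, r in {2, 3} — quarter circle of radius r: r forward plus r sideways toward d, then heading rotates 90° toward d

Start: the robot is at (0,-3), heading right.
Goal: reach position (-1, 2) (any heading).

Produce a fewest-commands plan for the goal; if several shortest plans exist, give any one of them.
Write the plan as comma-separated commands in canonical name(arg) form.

start: at (0,-3), heading right
[1] after arc(left, 2): at (2,-1), heading up
[2] after arc(left, 3): at (-1,2), heading left
no 1-step plan works, so 2 is optimal.

arc(left, 2), arc(left, 3)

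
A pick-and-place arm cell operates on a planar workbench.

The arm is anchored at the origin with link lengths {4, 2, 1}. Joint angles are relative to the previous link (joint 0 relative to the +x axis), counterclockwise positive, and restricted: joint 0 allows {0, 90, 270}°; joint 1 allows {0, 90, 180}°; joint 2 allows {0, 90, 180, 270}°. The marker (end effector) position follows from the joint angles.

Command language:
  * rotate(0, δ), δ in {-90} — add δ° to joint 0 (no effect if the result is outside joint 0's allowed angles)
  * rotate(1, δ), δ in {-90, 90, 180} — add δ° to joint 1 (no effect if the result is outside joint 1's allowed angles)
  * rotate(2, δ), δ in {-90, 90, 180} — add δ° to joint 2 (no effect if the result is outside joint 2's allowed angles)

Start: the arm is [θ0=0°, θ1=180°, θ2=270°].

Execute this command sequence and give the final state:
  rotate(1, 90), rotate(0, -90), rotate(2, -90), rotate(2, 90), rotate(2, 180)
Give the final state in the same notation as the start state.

[θ0=270°, θ1=180°, θ2=90°]

t0: [θ0=0°, θ1=180°, θ2=270°]
t=1 rotate(1, 90) ⇒ [θ0=0°, θ1=180°, θ2=270°]
t=2 rotate(0, -90) ⇒ [θ0=270°, θ1=180°, θ2=270°]
t=3 rotate(2, -90) ⇒ [θ0=270°, θ1=180°, θ2=180°]
t=4 rotate(2, 90) ⇒ [θ0=270°, θ1=180°, θ2=270°]
t=5 rotate(2, 180) ⇒ [θ0=270°, θ1=180°, θ2=90°]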